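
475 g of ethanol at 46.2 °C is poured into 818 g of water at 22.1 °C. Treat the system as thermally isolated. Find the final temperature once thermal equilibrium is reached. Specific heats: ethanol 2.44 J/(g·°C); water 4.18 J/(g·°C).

Heat lost by the ethanol equals heat gained by the water:
475*2.44*(46.2 − T) = 818*4.18*(T − 22.1)
1159(46.2 − T) = 3419.2(T − 22.1)
4578.2 T = 129111  ⇒  T ≈ 28.20 °C

T_f ≈ 28.2 °C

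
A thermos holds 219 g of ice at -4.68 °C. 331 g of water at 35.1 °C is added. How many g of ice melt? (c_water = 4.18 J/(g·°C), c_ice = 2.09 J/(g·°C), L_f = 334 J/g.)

m_melted ≈ 139 g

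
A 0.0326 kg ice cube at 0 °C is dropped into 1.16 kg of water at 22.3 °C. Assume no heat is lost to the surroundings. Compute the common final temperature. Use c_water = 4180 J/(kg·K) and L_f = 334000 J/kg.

T_f ≈ 19.5 °C

Energy conservation, ΣQ = 0:
fusion: m_ice L_f = 0.0326·334000 = 10888; warm the meltwater: 136.27 T; water: 4848.8(T − 22.3)
4985.1 T = 108128 − 10888 = 97240
T ≈ 19.51 °C (positive, so assuming full melt was valid).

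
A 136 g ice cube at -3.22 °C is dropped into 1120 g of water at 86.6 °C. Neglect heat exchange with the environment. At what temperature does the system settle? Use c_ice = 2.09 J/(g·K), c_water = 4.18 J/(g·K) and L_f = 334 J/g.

Energy conservation, ΣQ = 0:
warm ice to 0 °C: 136×2.09×(0 − (-3.22)) = 915.25; melt ice: 136×334 = 45424; warm the meltwater: 568.48 T; water: 4681.6(T − 86.6)
5250.1 T = 405427 − 46339 = 359087
T ≈ 68.40 °C. Since T > 0 °C, the all-ice-melts assumption holds.

T_f ≈ 68.4 °C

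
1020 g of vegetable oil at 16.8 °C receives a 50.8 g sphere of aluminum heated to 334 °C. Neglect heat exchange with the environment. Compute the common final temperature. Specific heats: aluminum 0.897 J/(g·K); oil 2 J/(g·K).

T_f ≈ 23.7 °C

Heat lost by the aluminum equals heat gained by the oil:
50.8·0.897·(334 − T) = 1020·2·(T − 16.8)
45.57(334 − T) = 2040(T − 16.8)
2085.6 T = 49492  ⇒  T ≈ 23.73 °C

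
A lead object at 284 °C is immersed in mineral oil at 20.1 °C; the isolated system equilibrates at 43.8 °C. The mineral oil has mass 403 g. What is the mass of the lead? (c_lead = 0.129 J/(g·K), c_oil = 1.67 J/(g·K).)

m ≈ 515 g

Conservation of energy gives ΣQ = 0:
m·0.129·(43.8 − 284) + 403·1.67·(43.8 − 20.1) = 0
-30.99 m = -15950
m = -15950/-30.99 ≈ 514.8 g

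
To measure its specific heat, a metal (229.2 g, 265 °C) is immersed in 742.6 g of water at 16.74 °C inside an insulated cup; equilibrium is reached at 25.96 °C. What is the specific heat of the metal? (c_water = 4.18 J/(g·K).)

m_s c (T_s − T_f) = m_water c_water (T_f − T_0):
229.2×c×(265 − 25.96) = 742.6×4.18×(25.96 − 16.74)
54788 c = 28620  ⇒  c ≈ 0.5224 J/(g·K)

c ≈ 0.522 J/(g·K)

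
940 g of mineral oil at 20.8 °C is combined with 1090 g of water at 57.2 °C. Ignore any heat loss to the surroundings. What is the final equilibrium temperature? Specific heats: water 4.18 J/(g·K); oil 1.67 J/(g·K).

T_f ≈ 47.9 °C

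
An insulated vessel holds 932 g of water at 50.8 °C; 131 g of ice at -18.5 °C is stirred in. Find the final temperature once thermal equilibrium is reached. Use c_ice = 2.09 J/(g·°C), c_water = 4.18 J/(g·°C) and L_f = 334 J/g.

T_f ≈ 33.6 °C

Let T be the final temperature. ΣQ_i = 0:
ice -18.5→0 °C: 131·2.09·18.5 = 5065.1
  melt ice: 131·334 = 43754
  warm the meltwater: 547.58 T
  water cools: 932·4.18·(T − 50.8) = 3895.8(T − 50.8)
4443.3 T = 197905 − 48819 = 149085
T ≈ 33.55 °C (positive, so assuming full melt was valid).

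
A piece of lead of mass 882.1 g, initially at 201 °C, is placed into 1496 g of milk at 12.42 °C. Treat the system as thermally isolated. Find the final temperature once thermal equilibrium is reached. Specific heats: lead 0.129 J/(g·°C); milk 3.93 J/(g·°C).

Setting the total heat transfer to zero:
882.1×0.129×(T − 201) + 1496×3.93×(T − 12.42) = 0
113.79(T − 201) + 5879.3(T − 12.42) = 0
(113.79 + 5879.3) T = 113.79×201 + 5879.3×12.42
T ≈ 16.00 °C

T_f ≈ 16.0 °C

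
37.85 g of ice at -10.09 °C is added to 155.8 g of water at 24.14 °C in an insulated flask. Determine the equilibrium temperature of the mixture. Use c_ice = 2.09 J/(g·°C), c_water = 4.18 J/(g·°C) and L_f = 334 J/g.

T_f ≈ 2.8 °C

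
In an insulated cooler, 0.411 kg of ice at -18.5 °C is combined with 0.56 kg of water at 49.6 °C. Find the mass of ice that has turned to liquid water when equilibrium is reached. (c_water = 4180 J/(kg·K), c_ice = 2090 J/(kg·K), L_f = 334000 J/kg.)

Water can give up m c ΔT = 0.56×4180×49.6 = 116104 J before reaching 0 °C.
Of that, 0.411×2090×18.5 = 15891 J goes to bring the ice to 0 °C, leaving 100212 J.
To melt every bit of ice: 0.411×334000 = 137274 J.
That's not enough to melt it all — equilibrium is at 0 °C with ice remaining.
m_melt = 100212 / L_f = 0.3 kg.

m_melted ≈ 0.3 kg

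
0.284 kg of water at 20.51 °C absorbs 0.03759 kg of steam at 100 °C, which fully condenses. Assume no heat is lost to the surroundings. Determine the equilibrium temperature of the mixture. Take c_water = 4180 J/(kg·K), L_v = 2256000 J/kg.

T_f ≈ 92.9 °C

Taking heat into each body as positive, Σ m c ΔT = 0:
latent heat released on condensation: 0.03759·2256000 = 84803
  condensate cools 100→T: 0.03759·4180·(T − 100) = 157.13(T − 100)
  original water: 1187.1(T − 20.51)
1344.2 T = 84803 + 15713 + 24348 = 124863
T ≈ 92.89 °C, under the boiling point, so the assumption holds.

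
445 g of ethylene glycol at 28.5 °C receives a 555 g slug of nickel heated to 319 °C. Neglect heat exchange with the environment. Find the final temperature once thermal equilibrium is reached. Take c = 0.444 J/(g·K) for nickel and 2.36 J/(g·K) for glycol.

T_f ≈ 83.7 °C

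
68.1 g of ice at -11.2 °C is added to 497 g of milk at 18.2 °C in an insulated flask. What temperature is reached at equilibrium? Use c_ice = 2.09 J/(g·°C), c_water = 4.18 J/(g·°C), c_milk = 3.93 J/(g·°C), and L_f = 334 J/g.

Heat gained plus heat lost sum to zero:
ice -11.2→0 °C: 68.1·2.09·11.2 = 1594.1
  melt ice: 68.1·334 = 22745
  meltwater 0→T: 68.1·4.18·T = 284.66 T
  milk cools: 497·3.93·(T − 18.2) = 1953.2(T − 18.2)
2237.9 T = 35548 − 24339 = 11209
T ≈ 5.01 °C. Since T > 0 °C, the all-ice-melts assumption holds.

T_f ≈ 5.0 °C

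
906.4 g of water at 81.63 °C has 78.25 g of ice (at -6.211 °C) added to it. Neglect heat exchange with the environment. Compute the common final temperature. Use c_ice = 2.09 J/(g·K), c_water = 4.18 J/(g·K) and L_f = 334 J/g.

T_f ≈ 68.5 °C

Taking heat into each body as positive, Σ m c ΔT = 0:
warm ice to 0 °C: 78.25×2.09×(0 − (-6.211)) = 1015.8
  melt ice: 78.25×334 = 26136
  warm the meltwater: 327.08 T
  water: 3788.8(T − 81.63)
4115.8 T = 309276 − 27151 = 282125
T ≈ 68.55 °C (positive, so assuming full melt was valid).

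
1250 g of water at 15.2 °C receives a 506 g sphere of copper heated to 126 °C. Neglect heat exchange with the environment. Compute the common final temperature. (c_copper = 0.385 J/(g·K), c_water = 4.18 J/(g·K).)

With ΣQ=0 the equilibrium temperature is the m·c-weighted mean:
T_f = (194.81·126 + 5225·15.2) / (194.81 + 5225)
    = 103966 / 5419.8 ≈ 19.18 °C

T_f ≈ 19.2 °C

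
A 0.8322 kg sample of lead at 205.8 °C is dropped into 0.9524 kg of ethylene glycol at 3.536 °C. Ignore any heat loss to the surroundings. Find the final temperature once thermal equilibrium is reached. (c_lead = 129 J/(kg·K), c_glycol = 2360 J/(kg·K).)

T_f ≈ 12.8 °C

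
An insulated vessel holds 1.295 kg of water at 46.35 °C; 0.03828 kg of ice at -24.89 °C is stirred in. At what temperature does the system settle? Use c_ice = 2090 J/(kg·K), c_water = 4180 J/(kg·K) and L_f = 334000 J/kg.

T_f ≈ 42.4 °C

Conservation of energy gives ΣQ = 0:
warm ice to 0 °C: 0.03828·2090·(0 − (-24.89)) = 1991.3; melt ice: 0.03828·334000 = 12786; meltwater 0→T: 0.03828·4180·T = 160.01 T; water: 5413.1(T − 46.35)
5573.1 T = 250897 − 14777 = 236120
T ≈ 42.37 °C. Since T > 0 °C, the all-ice-melts assumption holds.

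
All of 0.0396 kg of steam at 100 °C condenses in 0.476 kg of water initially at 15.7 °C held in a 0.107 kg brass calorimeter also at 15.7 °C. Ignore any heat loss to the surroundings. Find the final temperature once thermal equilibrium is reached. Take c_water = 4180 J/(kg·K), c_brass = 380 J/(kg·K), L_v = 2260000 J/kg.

T_f ≈ 62.8 °C

Setting the total heat transfer to zero:
latent heat released on condensation: 0.0396·2260000 = 89496; condensate cools 100→T: 0.0396·4180·(T − 100) = 165.53(T − 100); original water: 1989.7(T − 15.7); cup: 40.66(T − 15.7)
2195.9 T = 89496 + 16553 + 31876 = 137925
T ≈ 62.81 °C (< 100 °C, so full condensation is consistent).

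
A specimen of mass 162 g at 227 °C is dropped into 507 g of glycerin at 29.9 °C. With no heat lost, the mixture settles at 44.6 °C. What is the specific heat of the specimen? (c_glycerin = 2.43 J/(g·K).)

Taking heat into each body as positive, Σ m c ΔT = 0:
162×c×(44.6 − 227) + 507×2.43×(44.6 − 29.9) = 0
-29549 c = -18111
c = -18111/-29549 ≈ 0.6129 J/(g·K)

c ≈ 0.613 J/(g·K)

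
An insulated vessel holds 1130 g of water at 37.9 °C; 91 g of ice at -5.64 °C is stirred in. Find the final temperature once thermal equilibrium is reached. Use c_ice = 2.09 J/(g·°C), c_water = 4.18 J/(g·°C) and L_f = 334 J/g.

T_f ≈ 28.9 °C

Net heat exchanged in the isolated system is zero:
warm ice to 0 °C: 91×2.09×(0 − (-5.64)) = 1072.7; fusion: m_ice L_f = 91×334 = 30394; meltwater 0→T: 91×4.18×T = 380.38 T; water: 4723.4(T − 37.9)
5103.8 T = 179017 − 31467 = 147550
T ≈ 28.91 °C — above 0 °C, consistent with complete melting.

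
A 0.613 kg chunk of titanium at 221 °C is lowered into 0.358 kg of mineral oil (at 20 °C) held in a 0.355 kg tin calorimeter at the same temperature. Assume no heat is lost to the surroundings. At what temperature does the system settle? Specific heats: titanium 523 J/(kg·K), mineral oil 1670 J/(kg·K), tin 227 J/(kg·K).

Let T be the final temperature. ΣQ_i = 0:
0.613*523*(T − 221) + 0.358*1670*(T − 20) + 0.355*227*(T − 20) = 0
320.6(T − 221) + 597.86(T − 20) + 80.58(T − 20) = 0
999.04 T = 84421
T ≈ 84.50 °C

T_f ≈ 84.5 °C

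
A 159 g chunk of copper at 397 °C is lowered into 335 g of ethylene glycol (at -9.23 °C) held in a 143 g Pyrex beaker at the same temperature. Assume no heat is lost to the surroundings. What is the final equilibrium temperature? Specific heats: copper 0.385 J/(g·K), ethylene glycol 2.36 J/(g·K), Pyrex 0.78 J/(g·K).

T_f ≈ 16.6 °C

Setting the total heat transfer to zero:
159·0.385·(T − 397) + 335·2.36·(T − (-9.23)) + 143·0.78·(T − (-9.23)) = 0
61.22(T − 397) + 790.6(T − (-9.23)) + 111.54(T − (-9.23)) = 0
963.35 T = 15976
T = 15976/963.35 ≈ 16.58 °C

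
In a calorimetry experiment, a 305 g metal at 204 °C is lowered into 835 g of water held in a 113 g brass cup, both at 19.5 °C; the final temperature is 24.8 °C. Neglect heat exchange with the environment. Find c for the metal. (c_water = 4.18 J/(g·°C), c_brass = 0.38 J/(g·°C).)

c ≈ 0.343 J/(g·°C)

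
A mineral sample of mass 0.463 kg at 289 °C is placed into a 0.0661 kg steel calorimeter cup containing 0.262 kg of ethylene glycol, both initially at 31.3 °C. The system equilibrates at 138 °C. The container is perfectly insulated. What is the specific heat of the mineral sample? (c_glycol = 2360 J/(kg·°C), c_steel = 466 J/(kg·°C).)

Taking heat into each body as positive, Σ m c ΔT = 0:
0.463×c×(138 − 289) + 0.262×2360×(138 − 31.3) + 0.0661×466×(138 − 31.3) = 0
-69.91 c = -69261
c = -69261/-69.91 ≈ 990.7 J/(kg·°C)

c ≈ 991 J/(kg·°C)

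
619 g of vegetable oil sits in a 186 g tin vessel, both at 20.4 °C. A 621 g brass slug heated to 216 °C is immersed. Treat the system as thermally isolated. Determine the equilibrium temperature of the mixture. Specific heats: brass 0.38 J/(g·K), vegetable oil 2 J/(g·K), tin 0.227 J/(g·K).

Taking heat into each body as positive, Σ m c ΔT = 0:
621·0.38·(T − 216) + 619·2·(T − 20.4) + 186·0.227·(T − 20.4) = 0
235.98(T − 216) + 1238(T − 20.4) + 42.22(T − 20.4) = 0
1516.2 T = 77088
T ≈ 50.84 °C

T_f ≈ 50.8 °C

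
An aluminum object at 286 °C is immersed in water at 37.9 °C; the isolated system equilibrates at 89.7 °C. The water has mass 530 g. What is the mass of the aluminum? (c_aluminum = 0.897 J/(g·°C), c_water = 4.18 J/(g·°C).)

m ≈ 652 g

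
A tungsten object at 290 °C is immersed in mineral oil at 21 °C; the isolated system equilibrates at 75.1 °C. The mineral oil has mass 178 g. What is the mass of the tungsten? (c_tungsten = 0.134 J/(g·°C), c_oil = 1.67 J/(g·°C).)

Let T be the final temperature. ΣQ_i = 0:
m×0.134×(75.1 − 290) + 178×1.67×(75.1 − 21) = 0
-28.8 m = -16082
m = -16082/-28.8 ≈ 558.5 g

m ≈ 558 g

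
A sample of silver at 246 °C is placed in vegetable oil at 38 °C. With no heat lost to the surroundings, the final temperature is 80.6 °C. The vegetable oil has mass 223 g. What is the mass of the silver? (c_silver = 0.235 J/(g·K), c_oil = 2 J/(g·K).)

m ≈ 489 g

Taking heat into each body as positive, Σ m c ΔT = 0:
m·0.235·(80.6 − 246) + 223·2·(80.6 − 38) = 0
-38.87 m = -19000
m = -19000/-38.87 ≈ 488.8 g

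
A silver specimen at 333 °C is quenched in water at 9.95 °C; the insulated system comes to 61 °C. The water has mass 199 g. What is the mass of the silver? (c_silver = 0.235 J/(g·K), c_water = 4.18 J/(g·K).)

|Q_silver| = |Q_water|:
m·0.235·(333 − 61) = 199·4.18·(61 − 9.95)
63.92 m = 42464  ⇒  m ≈ 664.3 g

m ≈ 664 g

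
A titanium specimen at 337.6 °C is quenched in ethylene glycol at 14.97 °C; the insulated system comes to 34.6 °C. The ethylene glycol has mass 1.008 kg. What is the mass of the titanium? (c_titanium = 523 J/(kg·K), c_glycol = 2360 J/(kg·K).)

m ≈ 0.295 kg

Heat lost by the titanium = heat gained by the glycol:
m×523×(337.6 − 34.6) = 1.008×2360×(34.6 − 14.97)
158469 m = 46697  ⇒  m ≈ 0.2947 kg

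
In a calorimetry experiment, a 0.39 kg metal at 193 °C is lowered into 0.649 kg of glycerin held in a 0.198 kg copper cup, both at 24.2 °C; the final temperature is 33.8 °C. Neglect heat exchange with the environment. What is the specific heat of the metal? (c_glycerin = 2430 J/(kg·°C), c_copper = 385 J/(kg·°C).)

c ≈ 256 J/(kg·°C)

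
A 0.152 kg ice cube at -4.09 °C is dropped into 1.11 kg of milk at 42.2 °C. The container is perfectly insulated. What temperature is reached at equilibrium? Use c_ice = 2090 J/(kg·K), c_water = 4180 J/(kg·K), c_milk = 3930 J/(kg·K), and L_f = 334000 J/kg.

Heat gained plus heat lost sum to zero:
ice -4.09→0 °C: 0.152·2090·4.09 = 1299.3; latent heat to melt: 0.152·334000 = 50768; warm the meltwater: 635.36 T; milk cools: 1.11·3930·(T − 42.2) = 4362.3(T − 42.2)
4997.7 T = 184089 − 52067 = 132022
T ≈ 26.42 °C. Since T > 0 °C, the all-ice-melts assumption holds.

T_f ≈ 26.4 °C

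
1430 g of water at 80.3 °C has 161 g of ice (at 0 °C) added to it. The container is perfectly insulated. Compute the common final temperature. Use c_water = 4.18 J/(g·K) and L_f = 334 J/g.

Setting the total heat transfer to zero:
fusion: m_ice L_f = 161·334 = 53774; meltwater 0→T: 161·4.18·T = 672.98 T; water cools: 1430·4.18·(T − 80.3) = 5977.4(T − 80.3)
6650.4 T = 479985 − 53774 = 426211
T ≈ 64.09 °C — above 0 °C, consistent with complete melting.

T_f ≈ 64.1 °C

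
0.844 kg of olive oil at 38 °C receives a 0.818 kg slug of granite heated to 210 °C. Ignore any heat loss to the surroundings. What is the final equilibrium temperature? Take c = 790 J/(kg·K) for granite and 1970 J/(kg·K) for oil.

T_f ≈ 86.1 °C

T_f = Σ m_i c_i T_i / Σ m_i c_i:
T_f = (646.22*210 + 1662.7*38) / (646.22 + 1662.7)
    = 198888 / 2308.9 ≈ 86.14 °C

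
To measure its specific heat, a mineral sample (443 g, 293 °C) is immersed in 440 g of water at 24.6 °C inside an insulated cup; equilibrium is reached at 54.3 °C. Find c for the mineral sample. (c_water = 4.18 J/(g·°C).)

c ≈ 0.517 J/(g·°C)

Heat lost by the mineral sample = heat gained by the water:
443×c×(293 − 54.3) = 440×4.18×(54.3 − 24.6)
105744 c = 54624  ⇒  c ≈ 0.5166 J/(g·°C)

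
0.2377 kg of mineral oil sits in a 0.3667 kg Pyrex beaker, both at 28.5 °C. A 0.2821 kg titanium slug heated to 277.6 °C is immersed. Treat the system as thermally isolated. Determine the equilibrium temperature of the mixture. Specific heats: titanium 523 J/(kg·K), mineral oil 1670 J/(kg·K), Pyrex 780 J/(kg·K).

Heat gained plus heat lost sum to zero:
0.2821·523·(T − 277.6) + 0.2377·1670·(T − 28.5) + 0.3667·780·(T − 28.5) = 0
(147.54 + 396.96 + 286.03) T = 147.54·277.6 + 396.96·28.5 + 286.03·28.5
T = 60422 / 830.52 = 72.8 °C

T_f ≈ 72.8 °C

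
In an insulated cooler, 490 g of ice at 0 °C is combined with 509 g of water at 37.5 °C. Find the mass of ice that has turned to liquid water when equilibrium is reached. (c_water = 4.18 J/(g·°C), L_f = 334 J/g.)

Heat available from the water dropping to 0 °C: 509×4.18×37.5 = 79786 J.
Fully melting the ice requires m_ice L_f = 490×334 = 163660 J.
Since 79786 < 163660 J, not all the ice melts; equilibrium is at 0 °C.
m_melt = 79786 / L_f = 238.9 g.

m_melted ≈ 239 g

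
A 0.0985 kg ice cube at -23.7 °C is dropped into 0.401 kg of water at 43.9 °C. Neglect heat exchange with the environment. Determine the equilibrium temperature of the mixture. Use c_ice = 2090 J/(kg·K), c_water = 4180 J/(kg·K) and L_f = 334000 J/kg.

T_f ≈ 17.1 °C

Conservation of energy gives ΣQ = 0:
ice -23.7→0 °C: 0.0985·2090·23.7 = 4879; melt ice: 0.0985·334000 = 32899; warm the meltwater: 411.73 T; water cools: 0.401·4180·(T − 43.9) = 1676.2(T − 43.9)
2087.9 T = 73584 − 37778 = 35806
T ≈ 17.15 °C (positive, so assuming full melt was valid).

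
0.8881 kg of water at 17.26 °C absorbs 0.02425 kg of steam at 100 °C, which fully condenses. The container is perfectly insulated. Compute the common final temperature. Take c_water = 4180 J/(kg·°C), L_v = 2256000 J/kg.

T_f ≈ 33.8 °C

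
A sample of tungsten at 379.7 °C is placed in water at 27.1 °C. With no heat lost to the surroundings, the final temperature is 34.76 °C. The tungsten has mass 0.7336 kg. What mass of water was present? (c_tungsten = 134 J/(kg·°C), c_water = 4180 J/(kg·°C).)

m ≈ 1.06 kg

|Q_tungsten| = |Q_water|:
0.7336·134·(379.7 − 34.76) = m·4180·(34.76 − 27.1)
32019 m = 33908  ⇒  m ≈ 1.059 kg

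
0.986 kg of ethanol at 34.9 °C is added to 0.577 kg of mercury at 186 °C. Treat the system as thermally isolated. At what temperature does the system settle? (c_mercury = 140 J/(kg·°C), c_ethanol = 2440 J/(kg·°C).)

Heat gained plus heat lost sum to zero:
0.577·140·(T − 186) + 0.986·2440·(T − 34.9) = 0
80.78(T − 186) + 2405.8(T − 34.9) = 0
2486.6 T = 98989
T = 98989 / 2486.6 = 39.8 °C

T_f ≈ 39.8 °C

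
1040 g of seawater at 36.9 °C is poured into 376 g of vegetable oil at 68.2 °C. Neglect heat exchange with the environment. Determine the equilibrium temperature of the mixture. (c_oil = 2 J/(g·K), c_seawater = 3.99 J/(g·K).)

T_f ≈ 41.7 °C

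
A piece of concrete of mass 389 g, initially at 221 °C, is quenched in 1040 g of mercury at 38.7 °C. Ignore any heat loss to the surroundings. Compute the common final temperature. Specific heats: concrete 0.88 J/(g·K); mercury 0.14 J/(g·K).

T_f ≈ 166.6 °C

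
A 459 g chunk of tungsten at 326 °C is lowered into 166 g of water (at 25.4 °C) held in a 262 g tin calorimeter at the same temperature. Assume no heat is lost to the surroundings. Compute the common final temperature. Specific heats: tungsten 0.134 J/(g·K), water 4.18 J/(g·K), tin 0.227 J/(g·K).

Energy conservation, ΣQ = 0:
459*0.134*(T − 326) + 166*4.18*(T − 25.4) + 262*0.227*(T − 25.4) = 0
61.51(T − 326) + 693.88(T − 25.4) + 59.47(T − 25.4) = 0
814.86 T = 39186
T = 39186/814.86 ≈ 48.09 °C

T_f ≈ 48.1 °C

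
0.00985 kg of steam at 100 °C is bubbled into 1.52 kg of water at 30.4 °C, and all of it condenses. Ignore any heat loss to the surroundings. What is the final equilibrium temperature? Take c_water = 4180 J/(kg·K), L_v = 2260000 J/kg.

T_f ≈ 34.3 °C

Sum of m c ΔT and latent-heat terms is zero:
steam→water at 100 °C releases m L_v = 0.00985·2260000 = 22261; condensate cools 100→T: 0.00985·4180·(T − 100) = 41.17(T − 100); original water: 6353.6(T − 30.4)
6394.8 T = 22261 + 4117.3 + 193149 = 219528
T ≈ 34.33 °C (< 100 °C, so full condensation is consistent).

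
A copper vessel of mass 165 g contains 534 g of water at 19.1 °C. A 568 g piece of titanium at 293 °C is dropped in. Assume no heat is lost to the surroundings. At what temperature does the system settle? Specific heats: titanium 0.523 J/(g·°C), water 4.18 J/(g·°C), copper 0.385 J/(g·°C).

T_f is the heat-capacity-weighted average of the initial temperatures:
T_f = (297.06·293 + 2232.1·19.1 + 63.52·19.1) / (297.06 + 2232.1 + 63.52)
    = 130887 / 2592.7 ≈ 50.48 °C

T_f ≈ 50.5 °C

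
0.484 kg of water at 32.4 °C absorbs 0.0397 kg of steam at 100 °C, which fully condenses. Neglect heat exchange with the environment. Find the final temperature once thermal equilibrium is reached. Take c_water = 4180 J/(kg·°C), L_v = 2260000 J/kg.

Taking heat into each body as positive, Σ m c ΔT = 0:
condense steam: −0.0397·2260000 = −89722; condensate cools 100→T: 0.0397·4180·(T − 100) = 165.95(T − 100); water warms: 0.484·4180·(T − 32.4) = 2023.1(T − 32.4)
2189.1 T = 89722 + 16595 + 65549 = 171866
T ≈ 78.51 °C (< 100 °C, so full condensation is consistent).

T_f ≈ 78.5 °C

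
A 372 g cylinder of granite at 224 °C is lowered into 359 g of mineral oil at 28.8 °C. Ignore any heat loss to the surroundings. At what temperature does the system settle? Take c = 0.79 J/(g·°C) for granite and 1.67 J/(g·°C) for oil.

T_f ≈ 93.0 °C

Set heat shed by the hot body equal to heat absorbed by the cold body:
372·0.79·(224 − T) = 359·1.67·(T − 28.8)
293.88(224 − T) = 599.53(T − 28.8)
893.41 T = 83096  ⇒  T ≈ 93.01 °C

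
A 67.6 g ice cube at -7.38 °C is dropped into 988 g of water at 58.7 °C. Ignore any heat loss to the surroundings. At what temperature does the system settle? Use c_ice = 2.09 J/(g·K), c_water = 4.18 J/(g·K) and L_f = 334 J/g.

T_f ≈ 49.6 °C

Setting the total heat transfer to zero:
warm ice to 0 °C: 67.6·2.09·(0 − (-7.38)) = 1042.7; fusion: m_ice L_f = 67.6·334 = 22578; warm the meltwater: 282.57 T; water: 4129.8(T − 58.7)
4412.4 T = 242422 − 23621 = 218801
T ≈ 49.59 °C — above 0 °C, consistent with complete melting.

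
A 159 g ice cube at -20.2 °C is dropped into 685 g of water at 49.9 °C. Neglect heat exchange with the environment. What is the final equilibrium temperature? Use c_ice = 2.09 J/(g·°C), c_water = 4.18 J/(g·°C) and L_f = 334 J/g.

T_f ≈ 23.5 °C

Let T be the final temperature. ΣQ_i = 0:
ice -20.2→0 °C: 159·2.09·20.2 = 6712.7
  latent heat to melt: 159·334 = 53106
  meltwater 0→T: 159·4.18·T = 664.62 T
  water cools: 685·4.18·(T − 49.9) = 2863.3(T − 49.9)
3527.9 T = 142879 − 59819 = 83060
T ≈ 23.54 °C — above 0 °C, consistent with complete melting.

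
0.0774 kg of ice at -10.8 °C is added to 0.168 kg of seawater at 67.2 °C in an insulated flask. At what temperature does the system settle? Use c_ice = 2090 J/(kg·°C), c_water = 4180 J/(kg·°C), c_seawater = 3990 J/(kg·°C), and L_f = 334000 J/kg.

Setting the total heat transfer to zero:
warm ice to 0 °C: 0.0774·2090·(0 − (-10.8)) = 1747.1
  melt ice: 0.0774·334000 = 25852
  meltwater 0→T: 0.0774·4180·T = 323.53 T
  seawater: 670.32(T − 67.2)
993.85 T = 45046 − 27599 = 17447
T ≈ 17.55 °C — above 0 °C, consistent with complete melting.

T_f ≈ 17.6 °C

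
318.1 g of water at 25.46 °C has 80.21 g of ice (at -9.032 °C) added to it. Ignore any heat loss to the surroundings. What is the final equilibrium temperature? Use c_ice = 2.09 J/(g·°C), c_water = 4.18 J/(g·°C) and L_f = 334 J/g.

Sum of m c ΔT and latent-heat terms is zero:
ice -9.032→0 °C: 80.21·2.09·9.032 = 1514.1
  fusion: m_ice L_f = 80.21·334 = 26790
  meltwater 0→T: 80.21·4.18·T = 335.28 T
  water: 1329.7(T − 25.46)
1664.9 T = 33853 − 28304 = 5548.8
T ≈ 3.33 °C (positive, so assuming full melt was valid).

T_f ≈ 3.3 °C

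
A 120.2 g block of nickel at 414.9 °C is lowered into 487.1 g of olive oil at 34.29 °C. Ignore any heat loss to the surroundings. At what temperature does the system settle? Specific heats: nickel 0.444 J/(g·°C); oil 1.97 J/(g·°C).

T_f ≈ 54.3 °C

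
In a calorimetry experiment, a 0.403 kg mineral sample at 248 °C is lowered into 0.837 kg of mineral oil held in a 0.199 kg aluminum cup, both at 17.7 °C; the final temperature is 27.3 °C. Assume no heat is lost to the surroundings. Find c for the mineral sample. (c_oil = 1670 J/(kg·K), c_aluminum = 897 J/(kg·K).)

c ≈ 170 J/(kg·K)

Taking heat into each body as positive, Σ m c ΔT = 0:
0.403×c×(27.3 − 248) + 0.837×1670×(27.3 − 17.7) + 0.199×897×(27.3 − 17.7) = 0
-88.94 c = -15132
c = -15132/-88.94 ≈ 170.1 J/(kg·K)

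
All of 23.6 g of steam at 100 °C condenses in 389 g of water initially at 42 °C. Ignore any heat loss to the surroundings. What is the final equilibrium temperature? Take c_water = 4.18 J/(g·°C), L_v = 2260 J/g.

T_f ≈ 76.2 °C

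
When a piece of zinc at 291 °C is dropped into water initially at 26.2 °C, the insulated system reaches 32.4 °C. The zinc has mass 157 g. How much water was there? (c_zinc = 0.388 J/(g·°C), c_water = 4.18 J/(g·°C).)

m ≈ 608 g

Heat lost by the zinc = heat gained by the water:
157·0.388·(291 − 32.4) = m·4.18·(32.4 − 26.2)
25.92 m = 15753  ⇒  m ≈ 607.8 g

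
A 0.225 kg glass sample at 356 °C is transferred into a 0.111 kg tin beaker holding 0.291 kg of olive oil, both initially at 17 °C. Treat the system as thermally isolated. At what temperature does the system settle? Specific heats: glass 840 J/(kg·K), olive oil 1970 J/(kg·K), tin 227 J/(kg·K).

Taking heat into each body as positive, Σ m c ΔT = 0:
0.225×840×(T − 356) + 0.291×1970×(T − 17) + 0.111×227×(T − 17) = 0
189(T − 356) + 573.27(T − 17) + 25.2(T − 17) = 0
787.47 T = 77458
T ≈ 98.36 °C

T_f ≈ 98.4 °C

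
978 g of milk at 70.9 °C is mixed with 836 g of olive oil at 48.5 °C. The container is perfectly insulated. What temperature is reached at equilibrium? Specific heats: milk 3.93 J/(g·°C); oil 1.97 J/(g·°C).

T_f ≈ 64.2 °C

T_f = Σ m_i c_i T_i / Σ m_i c_i:
T_f = (3843.5·70.9 + 1646.9·48.5) / (3843.5 + 1646.9)
    = 352383 / 5490.5 ≈ 64.18 °C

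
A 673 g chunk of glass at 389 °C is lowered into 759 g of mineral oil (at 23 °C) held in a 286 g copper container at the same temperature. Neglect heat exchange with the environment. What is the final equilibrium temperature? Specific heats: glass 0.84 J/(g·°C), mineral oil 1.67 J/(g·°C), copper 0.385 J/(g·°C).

T_f = Σ m_i c_i T_i / Σ m_i c_i:
T_f = (565.32·389 + 1267.5·23 + 110.11·23) / (565.32 + 1267.5 + 110.11)
    = 251595 / 1943 ≈ 129.49 °C

T_f ≈ 129.5 °C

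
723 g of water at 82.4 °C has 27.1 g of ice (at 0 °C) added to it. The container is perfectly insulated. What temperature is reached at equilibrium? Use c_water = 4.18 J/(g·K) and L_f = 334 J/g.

T_f ≈ 76.5 °C

Energy conservation, ΣQ = 0:
fusion: m_ice L_f = 27.1×334 = 9051.4; warm the meltwater: 113.28 T; water: 3022.1(T − 82.4)
3135.4 T = 249024 − 9051.4 = 239973
T ≈ 76.54 °C (positive, so assuming full melt was valid).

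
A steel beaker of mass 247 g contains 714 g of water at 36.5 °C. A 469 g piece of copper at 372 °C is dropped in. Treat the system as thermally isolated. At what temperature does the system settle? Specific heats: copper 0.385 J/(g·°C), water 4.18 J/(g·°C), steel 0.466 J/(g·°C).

T_f ≈ 55.0 °C

With ΣQ=0 the equilibrium temperature is the m·c-weighted mean:
T_f = (180.56·372 + 2984.5·36.5 + 115.1·36.5) / (180.56 + 2984.5 + 115.1)
    = 180306 / 3280.2 ≈ 54.97 °C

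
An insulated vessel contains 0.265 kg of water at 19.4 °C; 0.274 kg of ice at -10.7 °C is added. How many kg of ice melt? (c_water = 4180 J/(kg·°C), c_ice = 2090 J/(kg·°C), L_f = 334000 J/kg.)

m_melted ≈ 0.046 kg

Heat available from the water dropping to 0 °C: 0.265·4180·19.4 = 21489 J.
Warming the ice to 0 °C takes 0.274·2090·10.7 = 6127.5 J, leaving 15362 J for melting.
To melt every bit of ice: 0.274·334000 = 91516 J.
15362 J < 91516 J, so only part of the ice melts and the system sits at 0 °C.
m_melted·334000 = 15362  ⇒  m_melted ≈ 0.04599 kg.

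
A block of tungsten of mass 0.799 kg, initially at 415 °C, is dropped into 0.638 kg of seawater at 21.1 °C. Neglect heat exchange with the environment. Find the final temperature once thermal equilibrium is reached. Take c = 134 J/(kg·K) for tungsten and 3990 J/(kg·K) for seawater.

Net heat exchanged in the isolated system is zero:
0.799*134*(T − 415) + 0.638*3990*(T − 21.1) = 0
107.07(T − 415) + 2545.6(T − 21.1) = 0
2652.7 T = 98145
T = 98145 / 2652.7 = 37 °C

T_f ≈ 37.0 °C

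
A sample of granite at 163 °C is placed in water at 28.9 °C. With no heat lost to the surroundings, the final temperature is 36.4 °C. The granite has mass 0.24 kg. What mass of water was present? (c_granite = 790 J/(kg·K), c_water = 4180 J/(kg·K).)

m ≈ 0.766 kg

Heat lost by the granite = heat gained by the water:
0.24×790×(163 − 36.4) = m×4180×(36.4 − 28.9)
31350 m = 24003  ⇒  m ≈ 0.7657 kg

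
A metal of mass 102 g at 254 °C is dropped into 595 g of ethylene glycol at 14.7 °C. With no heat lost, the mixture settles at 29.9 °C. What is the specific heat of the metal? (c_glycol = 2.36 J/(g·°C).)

c ≈ 0.934 J/(g·°C)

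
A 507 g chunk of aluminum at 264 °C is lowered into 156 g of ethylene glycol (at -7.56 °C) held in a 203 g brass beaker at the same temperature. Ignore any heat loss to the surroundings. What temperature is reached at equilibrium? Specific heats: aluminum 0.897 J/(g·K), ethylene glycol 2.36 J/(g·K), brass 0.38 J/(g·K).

Net heat exchanged in the isolated system is zero:
507×0.897×(T − 264) + 156×2.36×(T − (-7.56)) + 203×0.38×(T − (-7.56)) = 0
454.78(T − 264) + 368.16(T − (-7.56)) + 77.14(T − (-7.56)) = 0
900.08 T = 116695
T = 116695 / 900.08 = 130 °C

T_f ≈ 129.6 °C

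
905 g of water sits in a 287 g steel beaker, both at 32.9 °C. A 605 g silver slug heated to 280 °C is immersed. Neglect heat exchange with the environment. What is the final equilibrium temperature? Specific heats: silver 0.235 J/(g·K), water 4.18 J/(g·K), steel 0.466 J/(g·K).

T_f ≈ 41.6 °C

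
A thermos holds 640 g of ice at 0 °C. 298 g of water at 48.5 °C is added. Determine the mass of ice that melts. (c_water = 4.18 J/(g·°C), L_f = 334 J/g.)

Water can give up m c ΔT = 298·4.18·48.5 = 60414 J before reaching 0 °C.
Fully melting the ice requires m_ice L_f = 640·334 = 213760 J.
That's not enough to melt it all — equilibrium is at 0 °C with ice remaining.
Mass melted = 60414/334 ≈ 180.9 g.

m_melted ≈ 181 g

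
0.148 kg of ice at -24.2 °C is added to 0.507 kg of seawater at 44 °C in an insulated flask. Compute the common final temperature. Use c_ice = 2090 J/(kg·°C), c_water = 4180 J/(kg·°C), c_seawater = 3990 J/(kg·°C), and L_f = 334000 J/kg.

Heat gained plus heat lost sum to zero:
warm ice to 0 °C: 0.148·2090·(0 − (-24.2)) = 7485.5
  latent heat to melt: 0.148·334000 = 49432
  meltwater 0→T: 0.148·4180·T = 618.64 T
  seawater cools: 0.507·3990·(T − 44) = 2022.9(T − 44)
2641.6 T = 89009 − 56918 = 32091
T ≈ 12.15 °C. Since T > 0 °C, the all-ice-melts assumption holds.

T_f ≈ 12.1 °C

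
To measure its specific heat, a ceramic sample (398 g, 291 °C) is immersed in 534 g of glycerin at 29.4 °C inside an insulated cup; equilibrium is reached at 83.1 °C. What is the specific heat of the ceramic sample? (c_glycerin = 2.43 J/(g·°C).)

c ≈ 0.842 J/(g·°C)

Heat lost by the ceramic sample = heat gained by the glycerin:
398×c×(291 − 83.1) = 534×2.43×(83.1 − 29.4)
82744 c = 69682  ⇒  c ≈ 0.8421 J/(g·°C)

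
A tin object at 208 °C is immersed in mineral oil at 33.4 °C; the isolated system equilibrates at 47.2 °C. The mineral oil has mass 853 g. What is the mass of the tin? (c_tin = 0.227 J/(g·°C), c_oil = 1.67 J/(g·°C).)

Heat lost by the tin = heat gained by the oil:
m×0.227×(208 − 47.2) = 853×1.67×(47.2 − 33.4)
36.5 m = 19658  ⇒  m ≈ 538.6 g

m ≈ 539 g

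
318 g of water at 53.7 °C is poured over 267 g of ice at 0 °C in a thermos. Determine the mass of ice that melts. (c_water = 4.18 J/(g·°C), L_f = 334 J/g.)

Cooling the water to 0 °C releases 318·4.18·53.7 = 71380 J.
Fully melting the ice requires m_ice L_f = 267·334 = 89178 J.
71380 J < 89178 J, so only part of the ice melts and the system sits at 0 °C.
Mass melted = 71380/334 ≈ 213.7 g.

m_melted ≈ 214 g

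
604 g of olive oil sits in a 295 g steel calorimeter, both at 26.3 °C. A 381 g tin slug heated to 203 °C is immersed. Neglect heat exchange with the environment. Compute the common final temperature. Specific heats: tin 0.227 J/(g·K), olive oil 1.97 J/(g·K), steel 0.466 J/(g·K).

Heat gained plus heat lost sum to zero:
381*0.227*(T − 203) + 604*1.97*(T − 26.3) + 295*0.466*(T − 26.3) = 0
86.49(T − 203) + 1189.9(T − 26.3) + 137.47(T − 26.3) = 0
(86.49 + 1189.9 + 137.47) T = 86.49*203 + 1189.9*26.3 + 137.47*26.3
T ≈ 37.11 °C

T_f ≈ 37.1 °C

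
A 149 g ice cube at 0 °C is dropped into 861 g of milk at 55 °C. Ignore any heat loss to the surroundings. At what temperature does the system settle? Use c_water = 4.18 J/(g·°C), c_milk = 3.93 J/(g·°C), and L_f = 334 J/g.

Let T be the final temperature. ΣQ_i = 0:
melt ice: 149·334 = 49766
  warm the meltwater: 622.82 T
  milk cools: 861·3.93·(T − 55) = 3383.7(T − 55)
4006.6 T = 186105 − 49766 = 136339
T ≈ 34.03 °C (positive, so assuming full melt was valid).

T_f ≈ 34.0 °C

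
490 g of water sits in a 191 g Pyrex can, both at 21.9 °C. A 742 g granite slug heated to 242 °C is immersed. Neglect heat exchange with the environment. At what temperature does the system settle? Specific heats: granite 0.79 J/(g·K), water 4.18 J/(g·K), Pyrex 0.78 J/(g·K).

T_f is the heat-capacity-weighted average of the initial temperatures:
T_f = (586.18*242 + 2048.2*21.9 + 148.98*21.9) / (586.18 + 2048.2 + 148.98)
    = 189974 / 2783.4 ≈ 68.25 °C

T_f ≈ 68.3 °C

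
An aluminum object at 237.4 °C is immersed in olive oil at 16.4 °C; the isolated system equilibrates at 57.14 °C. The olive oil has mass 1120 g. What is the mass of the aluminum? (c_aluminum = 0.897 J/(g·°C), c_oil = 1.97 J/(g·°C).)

|Q_aluminum| = |Q_oil|:
m×0.897×(237.4 − 57.14) = 1120×1.97×(57.14 − 16.4)
161.69 m = 89889  ⇒  m ≈ 555.9 g

m ≈ 556 g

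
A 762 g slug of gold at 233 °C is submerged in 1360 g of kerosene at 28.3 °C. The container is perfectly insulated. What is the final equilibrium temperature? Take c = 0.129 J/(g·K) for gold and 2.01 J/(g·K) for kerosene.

T_f ≈ 35.4 °C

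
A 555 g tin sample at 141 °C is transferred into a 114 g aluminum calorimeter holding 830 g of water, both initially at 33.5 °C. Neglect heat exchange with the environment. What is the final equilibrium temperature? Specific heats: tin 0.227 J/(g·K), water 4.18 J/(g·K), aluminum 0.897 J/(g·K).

T_f = Σ m_i c_i T_i / Σ m_i c_i:
T_f = (125.98×141 + 3469.4×33.5 + 102.26×33.5) / (125.98 + 3469.4 + 102.26)
    = 137414 / 3697.6 ≈ 37.16 °C

T_f ≈ 37.2 °C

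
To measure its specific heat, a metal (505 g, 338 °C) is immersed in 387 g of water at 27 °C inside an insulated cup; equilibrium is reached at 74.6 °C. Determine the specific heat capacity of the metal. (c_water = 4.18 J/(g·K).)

c ≈ 0.579 J/(g·K)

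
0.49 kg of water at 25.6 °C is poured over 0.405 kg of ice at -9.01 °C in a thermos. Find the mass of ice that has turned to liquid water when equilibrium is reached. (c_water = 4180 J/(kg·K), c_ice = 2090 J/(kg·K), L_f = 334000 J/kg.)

m_melted ≈ 0.134 kg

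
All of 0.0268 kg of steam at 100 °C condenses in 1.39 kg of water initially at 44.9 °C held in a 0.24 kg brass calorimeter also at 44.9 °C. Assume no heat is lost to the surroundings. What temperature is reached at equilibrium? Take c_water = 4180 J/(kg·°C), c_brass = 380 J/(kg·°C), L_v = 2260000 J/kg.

T_f ≈ 56.0 °C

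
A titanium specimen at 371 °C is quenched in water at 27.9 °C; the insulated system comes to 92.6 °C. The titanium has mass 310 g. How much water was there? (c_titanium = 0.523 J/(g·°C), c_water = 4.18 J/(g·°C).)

m ≈ 167 g

Taking heat into each body as positive, Σ m c ΔT = 0:
310×0.523×(92.6 − 371) + m×4.18×(92.6 − 27.9) = 0
270.45 m = 45137
m = 45137/270.45 ≈ 166.9 g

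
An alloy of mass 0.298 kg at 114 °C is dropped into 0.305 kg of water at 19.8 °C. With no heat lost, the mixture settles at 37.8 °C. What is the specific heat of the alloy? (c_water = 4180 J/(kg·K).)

c ≈ 1010 J/(kg·K)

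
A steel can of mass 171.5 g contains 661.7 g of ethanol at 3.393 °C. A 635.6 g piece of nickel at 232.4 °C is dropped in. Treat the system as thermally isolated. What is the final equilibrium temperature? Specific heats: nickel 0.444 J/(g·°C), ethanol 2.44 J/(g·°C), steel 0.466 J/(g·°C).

T_f ≈ 36.1 °C

Net heat exchanged in the isolated system is zero:
635.6·0.444·(T − 232.4) + 661.7·2.44·(T − 3.393) + 171.5·0.466·(T − 3.393) = 0
282.21(T − 232.4) + 1614.5(T − 3.393) + 79.92(T − 3.393) = 0
(282.21 + 1614.5 + 79.92) T = 282.21·232.4 + 1614.5·3.393 + 79.92·3.393
T = 71334 / 1976.7 = 36.1 °C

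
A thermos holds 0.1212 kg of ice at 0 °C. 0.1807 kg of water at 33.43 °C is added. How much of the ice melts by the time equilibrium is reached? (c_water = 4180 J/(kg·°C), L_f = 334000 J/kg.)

m_melted ≈ 0.0756 kg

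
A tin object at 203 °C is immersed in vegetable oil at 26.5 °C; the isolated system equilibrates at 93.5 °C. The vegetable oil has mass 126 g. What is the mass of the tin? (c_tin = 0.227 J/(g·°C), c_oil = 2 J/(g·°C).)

m ≈ 679 g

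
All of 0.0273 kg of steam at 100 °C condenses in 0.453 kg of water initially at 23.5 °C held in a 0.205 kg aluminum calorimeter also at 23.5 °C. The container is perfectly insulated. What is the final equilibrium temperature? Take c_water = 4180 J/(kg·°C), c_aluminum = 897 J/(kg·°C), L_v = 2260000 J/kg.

T_f ≈ 55.6 °C

Conservation of energy gives ΣQ = 0:
latent heat released on condensation: 0.0273×2260000 = 61698
  condensed water 100 °C→T: 114.11(T − 100)
  original water: 1893.5(T − 23.5)
  cup: 183.88(T − 23.5)
2191.5 T = 61698 + 11411 + 48819 = 121929
T ≈ 55.64 °C, under the boiling point, so the assumption holds.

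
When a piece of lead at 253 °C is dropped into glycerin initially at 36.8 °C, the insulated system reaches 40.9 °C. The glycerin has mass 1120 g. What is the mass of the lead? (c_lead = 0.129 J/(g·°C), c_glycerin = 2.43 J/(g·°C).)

m ≈ 408 g

|Q_lead| = |Q_glycerin|:
m×0.129×(253 − 40.9) = 1120×2.43×(40.9 − 36.8)
27.36 m = 11159  ⇒  m ≈ 407.8 g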